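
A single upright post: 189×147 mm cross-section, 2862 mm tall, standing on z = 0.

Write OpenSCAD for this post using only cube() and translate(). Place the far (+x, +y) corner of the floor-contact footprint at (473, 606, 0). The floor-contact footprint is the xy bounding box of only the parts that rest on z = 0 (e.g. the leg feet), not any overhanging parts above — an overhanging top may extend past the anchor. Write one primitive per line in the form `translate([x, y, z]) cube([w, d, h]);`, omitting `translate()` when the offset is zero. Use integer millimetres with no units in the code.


translate([284, 459, 0]) cube([189, 147, 2862]);


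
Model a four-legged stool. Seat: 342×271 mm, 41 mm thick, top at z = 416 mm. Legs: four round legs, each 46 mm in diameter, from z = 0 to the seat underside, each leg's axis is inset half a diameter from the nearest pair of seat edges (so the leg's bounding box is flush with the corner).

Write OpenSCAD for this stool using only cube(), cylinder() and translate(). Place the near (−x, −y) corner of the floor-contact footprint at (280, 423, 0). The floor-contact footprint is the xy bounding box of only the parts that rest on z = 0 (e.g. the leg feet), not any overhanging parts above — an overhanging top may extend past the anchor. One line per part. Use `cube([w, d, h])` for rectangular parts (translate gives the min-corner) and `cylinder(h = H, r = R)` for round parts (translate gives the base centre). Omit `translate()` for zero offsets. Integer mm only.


// leg_h = 416 - 41 = 375
translate([280, 423, 375]) cube([342, 271, 41]);
translate([303, 446, 0]) cylinder(h = 375, r = 23);
translate([599, 446, 0]) cylinder(h = 375, r = 23);
translate([303, 671, 0]) cylinder(h = 375, r = 23);
translate([599, 671, 0]) cylinder(h = 375, r = 23);


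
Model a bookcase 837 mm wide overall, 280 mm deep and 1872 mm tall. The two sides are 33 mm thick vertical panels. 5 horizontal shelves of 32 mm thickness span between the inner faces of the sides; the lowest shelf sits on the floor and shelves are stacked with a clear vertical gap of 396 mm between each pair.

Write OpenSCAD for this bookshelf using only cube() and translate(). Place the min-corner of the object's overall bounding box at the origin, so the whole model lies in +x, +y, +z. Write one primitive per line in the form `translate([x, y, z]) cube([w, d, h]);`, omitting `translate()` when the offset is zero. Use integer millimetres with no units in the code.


cube([33, 280, 1872]);
translate([804, 0, 0]) cube([33, 280, 1872]);
translate([33, 0, 0]) cube([771, 280, 32]);
translate([33, 0, 428]) cube([771, 280, 32]);
translate([33, 0, 856]) cube([771, 280, 32]);
translate([33, 0, 1284]) cube([771, 280, 32]);
translate([33, 0, 1712]) cube([771, 280, 32]);


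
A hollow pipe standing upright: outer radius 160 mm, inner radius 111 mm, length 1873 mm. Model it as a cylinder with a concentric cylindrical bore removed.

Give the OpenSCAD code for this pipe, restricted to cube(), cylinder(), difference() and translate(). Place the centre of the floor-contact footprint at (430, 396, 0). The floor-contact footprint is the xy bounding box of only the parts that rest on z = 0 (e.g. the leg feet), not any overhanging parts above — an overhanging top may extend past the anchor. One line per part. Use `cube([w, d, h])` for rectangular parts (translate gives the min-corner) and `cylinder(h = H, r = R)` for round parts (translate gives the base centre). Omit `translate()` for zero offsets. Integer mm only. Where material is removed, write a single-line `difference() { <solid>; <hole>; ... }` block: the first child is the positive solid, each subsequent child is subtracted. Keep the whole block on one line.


difference() { translate([430, 396, 0]) cylinder(h = 1873, r = 160); translate([430, 396, 0]) cylinder(h = 1873, r = 111); }


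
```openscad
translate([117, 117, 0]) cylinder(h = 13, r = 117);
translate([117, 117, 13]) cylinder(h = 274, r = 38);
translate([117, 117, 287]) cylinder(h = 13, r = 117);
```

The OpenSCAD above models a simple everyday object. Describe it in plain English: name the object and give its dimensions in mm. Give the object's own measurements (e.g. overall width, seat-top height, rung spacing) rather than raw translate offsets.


A spool: two coaxial disc flanges of radius 117 mm and thickness 13 mm, joined by a core cylinder of radius 38 mm and height 274 mm. The lower flange rests on z = 0 and the three cylinders share a vertical axis.


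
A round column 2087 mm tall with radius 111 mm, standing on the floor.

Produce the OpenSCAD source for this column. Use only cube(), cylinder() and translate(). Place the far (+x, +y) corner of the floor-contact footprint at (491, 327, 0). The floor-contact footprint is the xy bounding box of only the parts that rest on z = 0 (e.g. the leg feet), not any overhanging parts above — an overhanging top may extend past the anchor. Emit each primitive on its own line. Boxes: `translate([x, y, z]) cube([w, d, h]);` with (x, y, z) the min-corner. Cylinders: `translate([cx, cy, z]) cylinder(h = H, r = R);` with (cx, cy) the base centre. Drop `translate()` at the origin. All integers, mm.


translate([380, 216, 0]) cylinder(h = 2087, r = 111);


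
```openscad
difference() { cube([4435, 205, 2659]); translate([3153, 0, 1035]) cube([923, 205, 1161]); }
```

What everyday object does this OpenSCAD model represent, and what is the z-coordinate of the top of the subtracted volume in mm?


A wall with a window opening. The window head height is 2196 mm.

A wall with a rectangular opening subtracted — a window. Sill at z = 1035, opening 1161 mm tall, so the head is at 1035 + 1161 = 2196 mm.


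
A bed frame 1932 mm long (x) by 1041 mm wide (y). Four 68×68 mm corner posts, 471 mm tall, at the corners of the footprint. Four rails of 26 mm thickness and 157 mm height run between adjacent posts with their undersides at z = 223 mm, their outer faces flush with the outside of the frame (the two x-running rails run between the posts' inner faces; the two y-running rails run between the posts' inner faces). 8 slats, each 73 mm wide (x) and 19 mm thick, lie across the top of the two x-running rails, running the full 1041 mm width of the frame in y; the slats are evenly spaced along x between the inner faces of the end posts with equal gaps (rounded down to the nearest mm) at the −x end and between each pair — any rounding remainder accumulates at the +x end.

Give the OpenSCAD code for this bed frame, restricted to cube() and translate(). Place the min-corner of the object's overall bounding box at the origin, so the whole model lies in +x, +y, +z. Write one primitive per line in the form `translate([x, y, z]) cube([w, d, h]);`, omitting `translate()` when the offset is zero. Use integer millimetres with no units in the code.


cube([68, 68, 471]);
translate([0, 973, 0]) cube([68, 68, 471]);
translate([1864, 0, 0]) cube([68, 68, 471]);
translate([1864, 973, 0]) cube([68, 68, 471]);
translate([68, 0, 223]) cube([1796, 26, 157]);
translate([68, 1015, 223]) cube([1796, 26, 157]);
translate([0, 68, 223]) cube([26, 905, 157]);
translate([1906, 68, 223]) cube([26, 905, 157]);
translate([202, 0, 380]) cube([73, 1041, 19]);
translate([409, 0, 380]) cube([73, 1041, 19]);
translate([616, 0, 380]) cube([73, 1041, 19]);
translate([823, 0, 380]) cube([73, 1041, 19]);
translate([1030, 0, 380]) cube([73, 1041, 19]);
translate([1237, 0, 380]) cube([73, 1041, 19]);
translate([1444, 0, 380]) cube([73, 1041, 19]);
translate([1651, 0, 380]) cube([73, 1041, 19]);


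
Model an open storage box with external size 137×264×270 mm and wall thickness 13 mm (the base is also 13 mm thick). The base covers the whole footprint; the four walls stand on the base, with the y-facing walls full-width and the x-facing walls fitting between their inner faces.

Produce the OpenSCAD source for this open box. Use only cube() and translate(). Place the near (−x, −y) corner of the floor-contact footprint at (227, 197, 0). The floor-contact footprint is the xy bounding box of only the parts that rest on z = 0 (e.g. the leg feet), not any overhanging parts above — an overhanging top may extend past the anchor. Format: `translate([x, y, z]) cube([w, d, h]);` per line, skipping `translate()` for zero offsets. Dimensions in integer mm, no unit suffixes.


translate([227, 197, 0]) cube([137, 264, 13]);
translate([227, 197, 13]) cube([137, 13, 257]);
translate([227, 448, 13]) cube([137, 13, 257]);
translate([227, 210, 13]) cube([13, 238, 257]);
translate([351, 210, 13]) cube([13, 238, 257]);


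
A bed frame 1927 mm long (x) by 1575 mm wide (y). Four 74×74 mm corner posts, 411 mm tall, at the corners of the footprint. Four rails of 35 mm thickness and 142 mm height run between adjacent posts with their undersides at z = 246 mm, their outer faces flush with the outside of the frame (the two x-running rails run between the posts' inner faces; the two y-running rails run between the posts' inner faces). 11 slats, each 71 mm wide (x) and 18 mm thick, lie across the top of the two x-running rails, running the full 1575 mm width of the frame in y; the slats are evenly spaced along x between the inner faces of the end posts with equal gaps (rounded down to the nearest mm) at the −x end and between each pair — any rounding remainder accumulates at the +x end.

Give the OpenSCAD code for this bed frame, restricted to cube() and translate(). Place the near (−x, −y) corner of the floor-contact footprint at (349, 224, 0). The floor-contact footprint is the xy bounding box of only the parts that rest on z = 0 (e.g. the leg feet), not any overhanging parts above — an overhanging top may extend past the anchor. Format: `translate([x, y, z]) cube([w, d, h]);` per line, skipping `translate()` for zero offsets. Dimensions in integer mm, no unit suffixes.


// slat z = rail_z + rail_h = 246 + 142 = 388
// slat gap = ⌊(1779 − 11·71) / 12⌋ = 83
translate([349, 224, 0]) cube([74, 74, 411]);
translate([349, 1725, 0]) cube([74, 74, 411]);
translate([2202, 224, 0]) cube([74, 74, 411]);
translate([2202, 1725, 0]) cube([74, 74, 411]);
translate([423, 224, 246]) cube([1779, 35, 142]);
translate([423, 1764, 246]) cube([1779, 35, 142]);
translate([349, 298, 246]) cube([35, 1427, 142]);
translate([2241, 298, 246]) cube([35, 1427, 142]);
translate([506, 224, 388]) cube([71, 1575, 18]);
translate([660, 224, 388]) cube([71, 1575, 18]);
translate([814, 224, 388]) cube([71, 1575, 18]);
translate([968, 224, 388]) cube([71, 1575, 18]);
translate([1122, 224, 388]) cube([71, 1575, 18]);
translate([1276, 224, 388]) cube([71, 1575, 18]);
translate([1430, 224, 388]) cube([71, 1575, 18]);
translate([1584, 224, 388]) cube([71, 1575, 18]);
translate([1738, 224, 388]) cube([71, 1575, 18]);
translate([1892, 224, 388]) cube([71, 1575, 18]);
translate([2046, 224, 388]) cube([71, 1575, 18]);


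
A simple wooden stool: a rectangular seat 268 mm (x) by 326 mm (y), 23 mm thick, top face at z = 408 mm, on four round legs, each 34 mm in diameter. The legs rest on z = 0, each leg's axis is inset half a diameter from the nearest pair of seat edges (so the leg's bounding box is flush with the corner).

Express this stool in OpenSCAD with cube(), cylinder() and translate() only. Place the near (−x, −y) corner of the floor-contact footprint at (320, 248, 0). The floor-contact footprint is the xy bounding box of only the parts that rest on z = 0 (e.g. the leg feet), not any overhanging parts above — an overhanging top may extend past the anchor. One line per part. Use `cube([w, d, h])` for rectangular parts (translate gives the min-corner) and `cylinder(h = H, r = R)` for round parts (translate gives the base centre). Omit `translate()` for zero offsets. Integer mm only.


// leg_h = 408 - 23 = 385
translate([320, 248, 385]) cube([268, 326, 23]);
translate([337, 265, 0]) cylinder(h = 385, r = 17);
translate([571, 265, 0]) cylinder(h = 385, r = 17);
translate([337, 557, 0]) cylinder(h = 385, r = 17);
translate([571, 557, 0]) cylinder(h = 385, r = 17);


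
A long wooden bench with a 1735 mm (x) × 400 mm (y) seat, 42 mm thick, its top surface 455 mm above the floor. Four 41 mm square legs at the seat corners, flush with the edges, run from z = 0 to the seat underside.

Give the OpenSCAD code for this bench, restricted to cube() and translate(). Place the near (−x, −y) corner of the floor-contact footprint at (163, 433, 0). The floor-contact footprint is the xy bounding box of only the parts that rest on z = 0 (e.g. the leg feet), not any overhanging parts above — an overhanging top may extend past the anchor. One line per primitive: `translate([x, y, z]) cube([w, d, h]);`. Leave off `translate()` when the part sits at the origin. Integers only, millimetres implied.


// leg_h = 455 − 42 = 413
translate([163, 433, 413]) cube([1735, 400, 42]);
translate([163, 433, 0]) cube([41, 41, 413]);
translate([163, 792, 0]) cube([41, 41, 413]);
translate([1857, 433, 0]) cube([41, 41, 413]);
translate([1857, 792, 0]) cube([41, 41, 413]);


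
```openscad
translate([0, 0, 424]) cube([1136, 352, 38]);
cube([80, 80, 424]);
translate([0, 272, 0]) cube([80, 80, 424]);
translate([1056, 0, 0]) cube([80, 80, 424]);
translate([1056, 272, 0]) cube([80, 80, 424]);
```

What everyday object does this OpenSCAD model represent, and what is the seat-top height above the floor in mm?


A bench. The seat-top height is 462 mm.

A long slab on four corner posts — a bench. The slab sits at z = 424 with thickness 38, so the top is 424 + 38 = 462 mm.


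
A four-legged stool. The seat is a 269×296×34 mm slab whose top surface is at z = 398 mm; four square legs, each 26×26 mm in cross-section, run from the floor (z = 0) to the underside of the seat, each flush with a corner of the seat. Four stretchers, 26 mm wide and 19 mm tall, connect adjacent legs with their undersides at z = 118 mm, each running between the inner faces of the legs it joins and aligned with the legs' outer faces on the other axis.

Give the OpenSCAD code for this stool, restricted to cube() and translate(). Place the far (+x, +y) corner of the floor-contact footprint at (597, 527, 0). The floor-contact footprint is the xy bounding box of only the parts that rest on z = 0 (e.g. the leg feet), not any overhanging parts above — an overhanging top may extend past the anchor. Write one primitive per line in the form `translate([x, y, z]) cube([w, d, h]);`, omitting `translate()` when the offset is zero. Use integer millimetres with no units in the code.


// leg_h = 398 - 34 = 364
// stretcher span = 269 - 2*26 = 217
translate([328, 231, 364]) cube([269, 296, 34]);
translate([328, 231, 0]) cube([26, 26, 364]);
translate([571, 231, 0]) cube([26, 26, 364]);
translate([328, 501, 0]) cube([26, 26, 364]);
translate([571, 501, 0]) cube([26, 26, 364]);
translate([354, 231, 118]) cube([217, 26, 19]);
translate([354, 501, 118]) cube([217, 26, 19]);
translate([328, 257, 118]) cube([26, 244, 19]);
translate([571, 257, 118]) cube([26, 244, 19]);


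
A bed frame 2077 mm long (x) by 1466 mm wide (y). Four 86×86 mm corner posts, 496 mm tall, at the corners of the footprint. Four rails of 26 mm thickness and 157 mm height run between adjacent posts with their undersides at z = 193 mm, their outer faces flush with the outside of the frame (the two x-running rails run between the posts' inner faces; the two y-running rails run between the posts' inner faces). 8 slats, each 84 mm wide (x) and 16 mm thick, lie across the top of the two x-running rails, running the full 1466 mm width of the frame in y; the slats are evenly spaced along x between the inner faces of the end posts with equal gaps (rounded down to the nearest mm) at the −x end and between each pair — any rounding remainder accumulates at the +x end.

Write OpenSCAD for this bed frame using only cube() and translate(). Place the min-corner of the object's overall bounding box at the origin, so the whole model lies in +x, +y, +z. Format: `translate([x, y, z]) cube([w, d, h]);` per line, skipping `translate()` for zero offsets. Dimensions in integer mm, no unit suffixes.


cube([86, 86, 496]);
translate([0, 1380, 0]) cube([86, 86, 496]);
translate([1991, 0, 0]) cube([86, 86, 496]);
translate([1991, 1380, 0]) cube([86, 86, 496]);
translate([86, 0, 193]) cube([1905, 26, 157]);
translate([86, 1440, 193]) cube([1905, 26, 157]);
translate([0, 86, 193]) cube([26, 1294, 157]);
translate([2051, 86, 193]) cube([26, 1294, 157]);
translate([223, 0, 350]) cube([84, 1466, 16]);
translate([444, 0, 350]) cube([84, 1466, 16]);
translate([665, 0, 350]) cube([84, 1466, 16]);
translate([886, 0, 350]) cube([84, 1466, 16]);
translate([1107, 0, 350]) cube([84, 1466, 16]);
translate([1328, 0, 350]) cube([84, 1466, 16]);
translate([1549, 0, 350]) cube([84, 1466, 16]);
translate([1770, 0, 350]) cube([84, 1466, 16]);


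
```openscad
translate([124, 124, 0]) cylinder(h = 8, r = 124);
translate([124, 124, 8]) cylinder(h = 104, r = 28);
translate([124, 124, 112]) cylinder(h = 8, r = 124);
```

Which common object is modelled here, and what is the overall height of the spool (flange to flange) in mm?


A spool. The overall height is 120 mm.

Three coaxial cylinders, large–small–large — a spool. Two 8 mm flanges and a 104 mm core give 8 + 104 + 8 = 120 mm.


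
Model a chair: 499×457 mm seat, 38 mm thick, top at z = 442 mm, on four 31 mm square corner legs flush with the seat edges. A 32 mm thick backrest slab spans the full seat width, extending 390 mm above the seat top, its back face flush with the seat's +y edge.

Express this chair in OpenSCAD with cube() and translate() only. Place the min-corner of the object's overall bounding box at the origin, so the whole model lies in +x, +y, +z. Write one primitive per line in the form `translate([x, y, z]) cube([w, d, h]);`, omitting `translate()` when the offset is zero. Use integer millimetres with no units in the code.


translate([0, 0, 404]) cube([499, 457, 38]);
cube([31, 31, 404]);
translate([468, 0, 0]) cube([31, 31, 404]);
translate([0, 426, 0]) cube([31, 31, 404]);
translate([468, 426, 0]) cube([31, 31, 404]);
translate([0, 425, 442]) cube([499, 32, 390]);


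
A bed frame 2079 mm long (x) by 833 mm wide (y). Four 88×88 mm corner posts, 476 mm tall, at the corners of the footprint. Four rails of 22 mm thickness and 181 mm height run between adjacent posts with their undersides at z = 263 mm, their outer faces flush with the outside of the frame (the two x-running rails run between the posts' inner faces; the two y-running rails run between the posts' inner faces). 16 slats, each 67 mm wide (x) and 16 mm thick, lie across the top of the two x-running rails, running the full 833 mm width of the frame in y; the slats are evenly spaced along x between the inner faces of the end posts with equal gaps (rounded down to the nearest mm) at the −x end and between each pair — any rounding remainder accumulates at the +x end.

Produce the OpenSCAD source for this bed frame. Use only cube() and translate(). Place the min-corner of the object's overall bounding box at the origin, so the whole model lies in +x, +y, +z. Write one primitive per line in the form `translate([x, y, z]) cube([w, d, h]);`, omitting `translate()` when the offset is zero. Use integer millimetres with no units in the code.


cube([88, 88, 476]);
translate([0, 745, 0]) cube([88, 88, 476]);
translate([1991, 0, 0]) cube([88, 88, 476]);
translate([1991, 745, 0]) cube([88, 88, 476]);
translate([88, 0, 263]) cube([1903, 22, 181]);
translate([88, 811, 263]) cube([1903, 22, 181]);
translate([0, 88, 263]) cube([22, 657, 181]);
translate([2057, 88, 263]) cube([22, 657, 181]);
translate([136, 0, 444]) cube([67, 833, 16]);
translate([251, 0, 444]) cube([67, 833, 16]);
translate([366, 0, 444]) cube([67, 833, 16]);
translate([481, 0, 444]) cube([67, 833, 16]);
translate([596, 0, 444]) cube([67, 833, 16]);
translate([711, 0, 444]) cube([67, 833, 16]);
translate([826, 0, 444]) cube([67, 833, 16]);
translate([941, 0, 444]) cube([67, 833, 16]);
translate([1056, 0, 444]) cube([67, 833, 16]);
translate([1171, 0, 444]) cube([67, 833, 16]);
translate([1286, 0, 444]) cube([67, 833, 16]);
translate([1401, 0, 444]) cube([67, 833, 16]);
translate([1516, 0, 444]) cube([67, 833, 16]);
translate([1631, 0, 444]) cube([67, 833, 16]);
translate([1746, 0, 444]) cube([67, 833, 16]);
translate([1861, 0, 444]) cube([67, 833, 16]);


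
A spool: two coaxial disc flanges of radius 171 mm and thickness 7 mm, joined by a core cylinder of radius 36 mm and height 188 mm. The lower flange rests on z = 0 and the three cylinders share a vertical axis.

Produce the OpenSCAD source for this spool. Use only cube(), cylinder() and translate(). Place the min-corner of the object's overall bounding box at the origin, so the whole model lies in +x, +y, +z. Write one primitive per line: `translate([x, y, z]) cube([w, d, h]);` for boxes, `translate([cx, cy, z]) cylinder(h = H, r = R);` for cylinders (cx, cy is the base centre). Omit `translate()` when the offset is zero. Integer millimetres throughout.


translate([171, 171, 0]) cylinder(h = 7, r = 171);
translate([171, 171, 7]) cylinder(h = 188, r = 36);
translate([171, 171, 195]) cylinder(h = 7, r = 171);


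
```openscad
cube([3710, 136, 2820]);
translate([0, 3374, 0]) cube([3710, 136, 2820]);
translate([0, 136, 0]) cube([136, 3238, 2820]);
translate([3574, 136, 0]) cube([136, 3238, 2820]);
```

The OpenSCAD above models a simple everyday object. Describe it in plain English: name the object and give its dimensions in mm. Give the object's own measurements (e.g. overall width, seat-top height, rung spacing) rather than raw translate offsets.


The wall frame of a small rectangular building: four walls, each 2820 mm tall and 136 mm thick, enclosing a footprint 3710 mm (x) by 3510 mm (y) outside-to-outside, with no floor or roof. The front and back walls (the −y and +y sides) span the full width; the two side walls fit between them.


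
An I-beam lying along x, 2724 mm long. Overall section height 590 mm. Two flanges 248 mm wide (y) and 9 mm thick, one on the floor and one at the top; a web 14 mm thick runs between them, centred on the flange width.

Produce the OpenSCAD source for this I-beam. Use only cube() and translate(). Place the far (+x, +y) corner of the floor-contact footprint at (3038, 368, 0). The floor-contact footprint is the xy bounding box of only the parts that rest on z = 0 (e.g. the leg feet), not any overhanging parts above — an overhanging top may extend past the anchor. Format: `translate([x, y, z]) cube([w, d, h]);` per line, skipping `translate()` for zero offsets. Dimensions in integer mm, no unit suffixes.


translate([314, 120, 0]) cube([2724, 248, 9]);
translate([314, 237, 9]) cube([2724, 14, 572]);
translate([314, 120, 581]) cube([2724, 248, 9]);


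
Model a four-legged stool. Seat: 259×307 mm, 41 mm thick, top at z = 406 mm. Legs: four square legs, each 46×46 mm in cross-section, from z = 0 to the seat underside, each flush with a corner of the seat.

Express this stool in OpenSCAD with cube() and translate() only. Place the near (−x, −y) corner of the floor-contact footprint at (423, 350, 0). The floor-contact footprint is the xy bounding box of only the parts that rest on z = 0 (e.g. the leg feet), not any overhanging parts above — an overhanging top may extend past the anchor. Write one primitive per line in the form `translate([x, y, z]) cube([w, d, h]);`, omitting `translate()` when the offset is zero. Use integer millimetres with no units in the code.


translate([423, 350, 365]) cube([259, 307, 41]);
translate([423, 350, 0]) cube([46, 46, 365]);
translate([636, 350, 0]) cube([46, 46, 365]);
translate([423, 611, 0]) cube([46, 46, 365]);
translate([636, 611, 0]) cube([46, 46, 365]);


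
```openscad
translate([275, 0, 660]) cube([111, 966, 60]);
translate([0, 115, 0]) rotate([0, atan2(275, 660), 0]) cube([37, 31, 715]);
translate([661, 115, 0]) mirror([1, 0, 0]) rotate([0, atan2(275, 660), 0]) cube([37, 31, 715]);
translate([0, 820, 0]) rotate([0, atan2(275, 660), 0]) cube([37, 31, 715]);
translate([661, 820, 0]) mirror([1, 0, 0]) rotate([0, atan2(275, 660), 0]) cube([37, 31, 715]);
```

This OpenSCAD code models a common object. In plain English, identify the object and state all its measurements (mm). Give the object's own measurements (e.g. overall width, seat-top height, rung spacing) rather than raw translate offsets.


A sawhorse. A 111×966×60 mm beam (x, y, z) sits on two A-frame leg pairs. Each pair is two raked legs of 37×31 mm section (31 mm along y) splaying symmetrically in x. Each leg rises 660 mm vertically over 275 mm of horizontal reach and is 715 mm long along its own axis. Every leg's outer bottom edge rests on the floor and its outer top edge meets a bottom edge of the beam — the left legs (tilting toward +x) meet the beam's −x bottom edge, the right legs (their mirror images, tilting toward −x) meet its +x bottom edge — so the leg tops tuck under the beam, the beam's underside is 660 mm above the floor, and the feet are 661 mm apart outside-to-outside with the beam centred between them. The two leg pairs are set in 115 mm from either end of the beam.


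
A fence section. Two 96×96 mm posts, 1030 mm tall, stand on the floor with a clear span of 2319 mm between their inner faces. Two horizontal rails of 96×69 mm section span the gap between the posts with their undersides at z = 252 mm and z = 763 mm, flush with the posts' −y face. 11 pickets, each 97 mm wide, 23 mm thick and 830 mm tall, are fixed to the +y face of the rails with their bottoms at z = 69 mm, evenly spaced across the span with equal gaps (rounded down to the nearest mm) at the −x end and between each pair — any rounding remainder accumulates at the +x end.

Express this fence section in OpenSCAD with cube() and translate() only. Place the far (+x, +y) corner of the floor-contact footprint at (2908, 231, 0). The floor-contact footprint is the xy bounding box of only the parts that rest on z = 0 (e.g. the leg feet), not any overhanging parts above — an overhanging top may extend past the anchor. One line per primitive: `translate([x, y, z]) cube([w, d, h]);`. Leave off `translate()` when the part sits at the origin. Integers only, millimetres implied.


translate([397, 135, 0]) cube([96, 96, 1030]);
translate([2812, 135, 0]) cube([96, 96, 1030]);
translate([493, 135, 252]) cube([2319, 96, 69]);
translate([493, 135, 763]) cube([2319, 96, 69]);
translate([597, 231, 69]) cube([97, 23, 830]);
translate([798, 231, 69]) cube([97, 23, 830]);
translate([999, 231, 69]) cube([97, 23, 830]);
translate([1200, 231, 69]) cube([97, 23, 830]);
translate([1401, 231, 69]) cube([97, 23, 830]);
translate([1602, 231, 69]) cube([97, 23, 830]);
translate([1803, 231, 69]) cube([97, 23, 830]);
translate([2004, 231, 69]) cube([97, 23, 830]);
translate([2205, 231, 69]) cube([97, 23, 830]);
translate([2406, 231, 69]) cube([97, 23, 830]);
translate([2607, 231, 69]) cube([97, 23, 830]);


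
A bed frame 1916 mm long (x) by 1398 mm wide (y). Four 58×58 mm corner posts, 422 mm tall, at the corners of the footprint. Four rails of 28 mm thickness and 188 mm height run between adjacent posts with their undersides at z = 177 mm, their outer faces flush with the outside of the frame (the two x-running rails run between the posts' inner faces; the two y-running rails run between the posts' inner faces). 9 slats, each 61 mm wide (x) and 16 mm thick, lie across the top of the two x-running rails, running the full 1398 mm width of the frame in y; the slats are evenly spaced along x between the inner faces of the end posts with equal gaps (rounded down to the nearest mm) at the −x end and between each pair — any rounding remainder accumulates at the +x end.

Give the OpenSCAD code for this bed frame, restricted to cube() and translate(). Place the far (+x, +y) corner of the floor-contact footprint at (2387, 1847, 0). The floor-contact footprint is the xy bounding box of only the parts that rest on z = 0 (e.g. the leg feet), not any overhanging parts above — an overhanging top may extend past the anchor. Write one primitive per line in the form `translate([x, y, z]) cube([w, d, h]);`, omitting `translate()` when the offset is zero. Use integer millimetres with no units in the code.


// slat z = rail_z + rail_h = 177 + 188 = 365
// slat gap = ⌊(1800 − 9·61) / 10⌋ = 125
translate([471, 449, 0]) cube([58, 58, 422]);
translate([471, 1789, 0]) cube([58, 58, 422]);
translate([2329, 449, 0]) cube([58, 58, 422]);
translate([2329, 1789, 0]) cube([58, 58, 422]);
translate([529, 449, 177]) cube([1800, 28, 188]);
translate([529, 1819, 177]) cube([1800, 28, 188]);
translate([471, 507, 177]) cube([28, 1282, 188]);
translate([2359, 507, 177]) cube([28, 1282, 188]);
translate([654, 449, 365]) cube([61, 1398, 16]);
translate([840, 449, 365]) cube([61, 1398, 16]);
translate([1026, 449, 365]) cube([61, 1398, 16]);
translate([1212, 449, 365]) cube([61, 1398, 16]);
translate([1398, 449, 365]) cube([61, 1398, 16]);
translate([1584, 449, 365]) cube([61, 1398, 16]);
translate([1770, 449, 365]) cube([61, 1398, 16]);
translate([1956, 449, 365]) cube([61, 1398, 16]);
translate([2142, 449, 365]) cube([61, 1398, 16]);


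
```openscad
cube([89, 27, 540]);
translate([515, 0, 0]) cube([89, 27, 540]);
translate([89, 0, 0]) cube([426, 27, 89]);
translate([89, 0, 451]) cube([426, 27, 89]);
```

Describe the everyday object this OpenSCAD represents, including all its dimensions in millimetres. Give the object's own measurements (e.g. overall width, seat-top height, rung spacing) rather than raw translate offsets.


A rectangular picture frame lying in the x–z plane (depth along y). The opening is 426 mm wide (x) by 362 mm tall (z), surrounded by a border 89 mm wide on all four sides. The frame is 27 mm deep and is made of two full-height vertical stiles with two horizontal rails fitted between them.


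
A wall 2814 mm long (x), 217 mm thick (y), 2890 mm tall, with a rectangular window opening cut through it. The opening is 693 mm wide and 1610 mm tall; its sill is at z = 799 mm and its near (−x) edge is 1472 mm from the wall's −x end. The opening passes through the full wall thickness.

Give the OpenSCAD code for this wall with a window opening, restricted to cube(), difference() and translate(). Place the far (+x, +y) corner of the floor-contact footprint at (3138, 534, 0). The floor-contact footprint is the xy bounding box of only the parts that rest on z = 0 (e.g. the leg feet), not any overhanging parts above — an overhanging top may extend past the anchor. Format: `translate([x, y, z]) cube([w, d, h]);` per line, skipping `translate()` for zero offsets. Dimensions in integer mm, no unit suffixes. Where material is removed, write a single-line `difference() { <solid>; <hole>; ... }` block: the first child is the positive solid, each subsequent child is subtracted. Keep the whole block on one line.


difference() { translate([324, 317, 0]) cube([2814, 217, 2890]); translate([1796, 317, 799]) cube([693, 217, 1610]); }


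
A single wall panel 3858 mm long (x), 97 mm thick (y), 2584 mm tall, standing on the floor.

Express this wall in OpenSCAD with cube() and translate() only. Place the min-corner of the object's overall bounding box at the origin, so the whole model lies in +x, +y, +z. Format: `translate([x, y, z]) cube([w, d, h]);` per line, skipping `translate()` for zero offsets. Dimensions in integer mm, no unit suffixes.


cube([3858, 97, 2584]);


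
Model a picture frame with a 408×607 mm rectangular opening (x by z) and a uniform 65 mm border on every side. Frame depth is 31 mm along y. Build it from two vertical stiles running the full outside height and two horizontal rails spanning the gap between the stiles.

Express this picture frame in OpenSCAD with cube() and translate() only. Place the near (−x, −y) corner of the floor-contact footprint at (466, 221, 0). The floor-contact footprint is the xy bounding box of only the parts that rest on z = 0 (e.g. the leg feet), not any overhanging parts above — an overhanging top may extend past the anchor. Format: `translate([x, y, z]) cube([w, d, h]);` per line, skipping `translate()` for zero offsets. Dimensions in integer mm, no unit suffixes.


translate([466, 221, 0]) cube([65, 31, 737]);
translate([939, 221, 0]) cube([65, 31, 737]);
translate([531, 221, 0]) cube([408, 31, 65]);
translate([531, 221, 672]) cube([408, 31, 65]);


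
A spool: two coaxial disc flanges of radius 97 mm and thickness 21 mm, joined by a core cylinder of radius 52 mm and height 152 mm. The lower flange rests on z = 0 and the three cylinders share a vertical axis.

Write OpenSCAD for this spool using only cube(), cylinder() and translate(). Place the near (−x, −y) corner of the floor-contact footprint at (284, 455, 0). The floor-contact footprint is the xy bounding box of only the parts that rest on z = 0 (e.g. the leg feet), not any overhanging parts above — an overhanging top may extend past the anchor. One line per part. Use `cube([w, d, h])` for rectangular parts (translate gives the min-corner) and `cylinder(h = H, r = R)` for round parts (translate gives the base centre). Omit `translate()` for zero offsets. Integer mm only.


translate([381, 552, 0]) cylinder(h = 21, r = 97);
translate([381, 552, 21]) cylinder(h = 152, r = 52);
translate([381, 552, 173]) cylinder(h = 21, r = 97);


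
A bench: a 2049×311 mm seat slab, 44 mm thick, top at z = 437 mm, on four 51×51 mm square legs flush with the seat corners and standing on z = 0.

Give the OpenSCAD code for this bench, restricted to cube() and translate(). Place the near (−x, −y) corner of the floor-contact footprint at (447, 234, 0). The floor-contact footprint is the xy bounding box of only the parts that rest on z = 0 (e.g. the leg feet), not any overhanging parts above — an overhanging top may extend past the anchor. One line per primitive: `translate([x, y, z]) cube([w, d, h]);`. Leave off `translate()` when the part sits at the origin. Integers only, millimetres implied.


// leg_h = 437 − 44 = 393
translate([447, 234, 393]) cube([2049, 311, 44]);
translate([447, 234, 0]) cube([51, 51, 393]);
translate([447, 494, 0]) cube([51, 51, 393]);
translate([2445, 234, 0]) cube([51, 51, 393]);
translate([2445, 494, 0]) cube([51, 51, 393]);


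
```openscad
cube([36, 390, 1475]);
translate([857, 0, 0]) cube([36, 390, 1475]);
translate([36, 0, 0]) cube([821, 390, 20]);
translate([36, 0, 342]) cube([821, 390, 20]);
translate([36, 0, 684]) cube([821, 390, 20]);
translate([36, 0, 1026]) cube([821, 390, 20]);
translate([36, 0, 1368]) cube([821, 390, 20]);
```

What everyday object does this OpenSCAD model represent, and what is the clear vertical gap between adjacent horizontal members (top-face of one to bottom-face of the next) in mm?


A bookshelf. The clear shelf gap is 322 mm.

Two tall side panels with 5 horizontal boards between them — a bookshelf. The first two shelf undersides are at z = 0 and z = 342; with shelf thickness 20, the clear gap is 342 − 0 − 20 = 322 mm.


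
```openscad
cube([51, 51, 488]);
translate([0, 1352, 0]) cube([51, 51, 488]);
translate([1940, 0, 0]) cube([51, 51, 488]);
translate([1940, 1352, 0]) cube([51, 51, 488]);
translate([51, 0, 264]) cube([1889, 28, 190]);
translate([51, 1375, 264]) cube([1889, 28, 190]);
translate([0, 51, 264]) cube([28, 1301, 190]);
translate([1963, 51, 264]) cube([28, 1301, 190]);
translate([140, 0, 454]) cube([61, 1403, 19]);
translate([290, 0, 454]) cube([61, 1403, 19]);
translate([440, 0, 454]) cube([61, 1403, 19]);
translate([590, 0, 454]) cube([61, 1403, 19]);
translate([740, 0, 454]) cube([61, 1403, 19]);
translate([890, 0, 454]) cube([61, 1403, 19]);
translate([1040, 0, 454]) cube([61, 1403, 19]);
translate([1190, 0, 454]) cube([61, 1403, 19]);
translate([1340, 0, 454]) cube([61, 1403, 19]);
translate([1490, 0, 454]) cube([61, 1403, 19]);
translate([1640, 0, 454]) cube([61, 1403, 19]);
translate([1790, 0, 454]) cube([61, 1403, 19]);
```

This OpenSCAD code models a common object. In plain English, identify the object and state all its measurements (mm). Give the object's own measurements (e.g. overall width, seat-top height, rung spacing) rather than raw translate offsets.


A bed frame 1991 mm long (x) by 1403 mm wide (y). Four 51×51 mm corner posts, 488 mm tall, at the corners of the footprint. Four rails of 28 mm thickness and 190 mm height run between adjacent posts with their undersides at z = 264 mm, their outer faces flush with the outside of the frame (the two x-running rails run between the posts' inner faces; the two y-running rails run between the posts' inner faces). 12 slats, each 61 mm wide (x) and 19 mm thick, lie across the top of the two x-running rails, running the full 1403 mm width of the frame in y; along x they sit between the end posts with a 89 mm gap after the −x posts and between neighbouring slats and before the +x posts.


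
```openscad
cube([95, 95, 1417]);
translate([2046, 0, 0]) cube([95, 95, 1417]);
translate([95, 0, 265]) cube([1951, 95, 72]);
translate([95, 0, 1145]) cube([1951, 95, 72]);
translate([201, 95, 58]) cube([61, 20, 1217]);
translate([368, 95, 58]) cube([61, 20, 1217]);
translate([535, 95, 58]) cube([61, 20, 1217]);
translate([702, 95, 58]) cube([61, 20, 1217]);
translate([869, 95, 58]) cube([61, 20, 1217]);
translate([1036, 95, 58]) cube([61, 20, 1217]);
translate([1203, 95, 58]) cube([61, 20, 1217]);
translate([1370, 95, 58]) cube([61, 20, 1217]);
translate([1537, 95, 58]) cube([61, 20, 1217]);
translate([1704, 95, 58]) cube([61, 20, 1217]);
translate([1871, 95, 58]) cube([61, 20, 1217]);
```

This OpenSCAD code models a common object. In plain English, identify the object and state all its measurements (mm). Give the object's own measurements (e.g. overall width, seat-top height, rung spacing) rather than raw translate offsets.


A fence section. Two 95×95 mm posts, 1417 mm tall, stand on the floor with a clear span of 1951 mm between their inner faces. Two horizontal rails of 95×72 mm section span the gap between the posts with their undersides at z = 265 mm and z = 1145 mm, flush with the posts' −y face. 11 pickets, each 61 mm wide, 20 mm thick and 1217 mm tall, are fixed to the +y face of the rails with their bottoms at z = 58 mm, spaced across the span with a 106 mm gap after the −x post and between neighbouring pickets, with 114 mm left before the +x post.


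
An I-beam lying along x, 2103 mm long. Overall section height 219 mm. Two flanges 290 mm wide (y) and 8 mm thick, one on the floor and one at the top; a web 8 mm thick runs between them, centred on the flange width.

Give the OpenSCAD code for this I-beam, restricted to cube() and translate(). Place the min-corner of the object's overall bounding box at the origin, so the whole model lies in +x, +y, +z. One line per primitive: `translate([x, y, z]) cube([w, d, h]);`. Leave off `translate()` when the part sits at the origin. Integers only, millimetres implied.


cube([2103, 290, 8]);
translate([0, 141, 8]) cube([2103, 8, 203]);
translate([0, 0, 211]) cube([2103, 290, 8]);


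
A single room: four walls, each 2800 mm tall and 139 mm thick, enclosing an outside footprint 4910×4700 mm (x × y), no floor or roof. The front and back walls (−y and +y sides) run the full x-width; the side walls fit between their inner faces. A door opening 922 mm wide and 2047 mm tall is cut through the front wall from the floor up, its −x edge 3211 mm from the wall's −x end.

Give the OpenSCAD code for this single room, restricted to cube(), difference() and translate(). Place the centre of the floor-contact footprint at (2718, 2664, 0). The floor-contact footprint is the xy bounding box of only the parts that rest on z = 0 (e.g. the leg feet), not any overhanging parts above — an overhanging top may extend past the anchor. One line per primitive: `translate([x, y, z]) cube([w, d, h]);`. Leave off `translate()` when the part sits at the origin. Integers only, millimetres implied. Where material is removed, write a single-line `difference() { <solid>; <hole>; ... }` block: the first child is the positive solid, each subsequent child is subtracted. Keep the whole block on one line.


difference() { translate([263, 314, 0]) cube([4910, 139, 2800]); translate([3474, 314, 0]) cube([922, 139, 2047]); }
translate([263, 4875, 0]) cube([4910, 139, 2800]);
translate([263, 453, 0]) cube([139, 4422, 2800]);
translate([5034, 453, 0]) cube([139, 4422, 2800]);
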